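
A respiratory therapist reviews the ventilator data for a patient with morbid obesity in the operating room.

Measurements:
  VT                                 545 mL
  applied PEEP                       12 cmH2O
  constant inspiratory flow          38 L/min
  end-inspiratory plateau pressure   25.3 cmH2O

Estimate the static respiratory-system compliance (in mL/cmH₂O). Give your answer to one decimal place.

Cstat = Vt / (Pplat − PEEP) = 545 / (25.3 − 12) = 545 / 13.3 = 40.977 mL/cmH2O.

41.0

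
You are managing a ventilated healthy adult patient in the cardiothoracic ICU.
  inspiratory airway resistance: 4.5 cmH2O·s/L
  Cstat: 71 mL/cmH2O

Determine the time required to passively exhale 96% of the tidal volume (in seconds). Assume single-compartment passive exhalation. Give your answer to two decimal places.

τ = R × C = 4.5 × 71 mL/cmH2O = 4.5 × 0.071 L/cmH2O = 0.3195 s.
Exhaled fraction f = 1 − e^(−t/τ) → t = −τ·ln(1 − f) = −0.3195·ln(0.04) = 1.028 s.

1.03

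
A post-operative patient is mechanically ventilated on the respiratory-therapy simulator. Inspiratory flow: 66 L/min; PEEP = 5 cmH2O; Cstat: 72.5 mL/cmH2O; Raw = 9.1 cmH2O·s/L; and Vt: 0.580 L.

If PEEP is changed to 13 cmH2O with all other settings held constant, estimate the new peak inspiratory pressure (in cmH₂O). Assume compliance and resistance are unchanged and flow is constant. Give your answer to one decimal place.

31.0

Flow: 66 L/min ÷ 60 = 1.1 L/s.
PIP = Vt/C + R·V̇ + PEEP (constant-flow equation of motion).
Only the baseline term changes: ΔPIP = ΔPEEP = 13 − 5 = 8.0 cmH2O.
Original PIP = 580/72.5 + 9.1×1.1 + 5 = 23.01 cmH2O; new PIP = 23.01 + (8.0) = 31.01 cmH2O.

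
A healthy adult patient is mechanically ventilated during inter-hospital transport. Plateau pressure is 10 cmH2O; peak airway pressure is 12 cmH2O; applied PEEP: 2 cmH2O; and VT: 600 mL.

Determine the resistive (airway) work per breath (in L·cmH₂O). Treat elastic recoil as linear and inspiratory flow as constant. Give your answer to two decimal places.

With constant inspiratory flow the resistive pressure is constant at PIP − Pplat = 12 − 10 = 2.0 cmH2O, so resistive work = 2.0 × 0.600 = 1.2 L·cmH2O.

1.20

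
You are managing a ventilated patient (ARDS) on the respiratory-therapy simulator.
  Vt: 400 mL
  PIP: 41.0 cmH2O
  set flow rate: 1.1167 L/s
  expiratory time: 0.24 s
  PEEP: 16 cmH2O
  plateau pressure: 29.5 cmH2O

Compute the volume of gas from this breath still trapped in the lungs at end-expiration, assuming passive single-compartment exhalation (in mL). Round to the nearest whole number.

R = (PIP − Pplat)/V̇ = (41.0 − 29.5) / 1.1167 = 11.5/1.1167 = 10.298 cmH2O·s/L.
C = Vt/(Pplat − PEEP) = 400.0 / (29.5 − 16) = 400.0/13.5 = 29.63 mL/cmH2O.
τ = R × C = 10.298 × 0.02963 L/cmH2O = 0.3051 s.
Fraction remaining = e^(−Te/τ) = e^(−0.24/0.3051) = 0.4554.
Trapped volume = 400.0 × 0.4554 = 182.16 mL.

182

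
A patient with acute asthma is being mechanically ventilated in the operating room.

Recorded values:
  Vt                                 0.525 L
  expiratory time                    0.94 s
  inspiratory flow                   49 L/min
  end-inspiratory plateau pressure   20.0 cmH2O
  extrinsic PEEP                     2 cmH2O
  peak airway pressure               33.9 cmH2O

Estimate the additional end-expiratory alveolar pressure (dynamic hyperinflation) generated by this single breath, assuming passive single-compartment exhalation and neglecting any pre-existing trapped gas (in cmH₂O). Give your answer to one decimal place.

Flow: 49 L/min ÷ 60 = 0.8167 L/s.
R = (PIP − Pplat)/V̇ = (33.9 − 20.0) / 0.8167 = 13.9/0.8167 = 17.02 cmH2O·s/L.
C = Vt/(Pplat − PEEP) = 525.0 / (20.0 − 2) = 525.0/18.0 = 29.167 mL/cmH2O.
τ = R × C = 17.02 × 0.02917 L/cmH2O = 0.4965 s.
Fraction remaining = e^(−Te/τ) = e^(−0.94/0.4965) = 0.1506; trapped volume = 525.0 × 0.1506 = 79.065 mL.
Additional alveolar pressure from trapping ≈ V_trapped / C = 79.065 / 29.167 = 2.711 cmH2O.

2.7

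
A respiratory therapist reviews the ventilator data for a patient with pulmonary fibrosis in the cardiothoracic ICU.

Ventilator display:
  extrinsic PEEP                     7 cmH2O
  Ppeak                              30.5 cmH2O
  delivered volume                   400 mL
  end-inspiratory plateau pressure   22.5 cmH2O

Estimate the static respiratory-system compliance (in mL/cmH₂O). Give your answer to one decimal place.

Cstat = Vt / (Pplat − PEEP) = 400 / (22.5 − 7) = 400 / 15.5 = 25.806 mL/cmH2O.

25.8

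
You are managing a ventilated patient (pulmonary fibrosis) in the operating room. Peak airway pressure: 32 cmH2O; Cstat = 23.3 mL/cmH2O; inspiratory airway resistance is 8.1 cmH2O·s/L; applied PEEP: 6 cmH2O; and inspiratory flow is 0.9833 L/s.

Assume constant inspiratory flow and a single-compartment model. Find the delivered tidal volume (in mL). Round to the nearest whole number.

Equation of motion (constant flow): PIP = Vt/C + R·V̇ + PEEP.
Vt/C = PIP − R·V̇ − PEEP = 32 − 7.965 − 6 = 18.035 cmH2O.
Vt = C × 18.035 = 23.3 × 18.035 = 420.22 mL.

420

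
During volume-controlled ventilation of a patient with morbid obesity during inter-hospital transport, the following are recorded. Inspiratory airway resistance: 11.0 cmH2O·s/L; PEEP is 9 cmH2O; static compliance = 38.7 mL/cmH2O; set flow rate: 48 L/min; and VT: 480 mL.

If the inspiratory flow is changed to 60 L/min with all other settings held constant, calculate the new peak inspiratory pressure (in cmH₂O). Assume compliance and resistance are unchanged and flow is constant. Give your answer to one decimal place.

Flow: 48 L/min ÷ 60 = 0.8 L/s.
New flow: 60 L/min ÷ 60 = 1 L/s.
PIP = Vt/C + R·V̇ + PEEP (constant-flow equation of motion).
Only the resistive term changes: ΔPIP = R × ΔV̇ = 11.0 × (1 − 0.8) = 11.0 × 0.2 = 2.2 cmH2O.
Original PIP = 480/38.7 + 11.0×0.8 + 9 = 30.203 cmH2O; new PIP = 30.203 + (2.2) = 32.403 cmH2O.

32.4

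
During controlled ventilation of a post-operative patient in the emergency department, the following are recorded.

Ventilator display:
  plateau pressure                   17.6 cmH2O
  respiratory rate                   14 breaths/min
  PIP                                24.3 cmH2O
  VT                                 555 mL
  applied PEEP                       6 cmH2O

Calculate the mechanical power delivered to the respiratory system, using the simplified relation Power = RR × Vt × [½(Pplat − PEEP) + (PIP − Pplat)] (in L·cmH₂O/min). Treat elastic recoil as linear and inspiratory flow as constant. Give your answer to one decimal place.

Per-breath work = Vt × [½(Pplat−PEEP) + (PIP−Pplat)] = 0.555 × [0.5×11.6 + 6.7] = 0.555 × 12.5 = 6.938 L·cmH2O.
Power = 14 × 6.938 = 97.132 L·cmH2O/min.

97.1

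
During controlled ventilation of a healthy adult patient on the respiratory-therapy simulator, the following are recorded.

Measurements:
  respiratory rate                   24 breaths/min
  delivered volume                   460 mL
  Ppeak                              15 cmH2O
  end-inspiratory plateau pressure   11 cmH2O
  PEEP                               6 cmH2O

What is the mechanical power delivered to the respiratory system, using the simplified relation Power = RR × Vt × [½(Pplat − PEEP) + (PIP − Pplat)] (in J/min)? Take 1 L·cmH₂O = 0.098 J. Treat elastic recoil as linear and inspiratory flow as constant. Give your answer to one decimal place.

Per-breath work = Vt × [½(Pplat−PEEP) + (PIP−Pplat)] = 0.460 × [0.5×5.0 + 4.0] = 0.460 × 6.5 = 2.99 L·cmH2O.
Power = 24 × 2.99 = 71.76 L·cmH2O/min.
× 0.098 J/(L·cmH2O) → 7.032 J/min.

7.0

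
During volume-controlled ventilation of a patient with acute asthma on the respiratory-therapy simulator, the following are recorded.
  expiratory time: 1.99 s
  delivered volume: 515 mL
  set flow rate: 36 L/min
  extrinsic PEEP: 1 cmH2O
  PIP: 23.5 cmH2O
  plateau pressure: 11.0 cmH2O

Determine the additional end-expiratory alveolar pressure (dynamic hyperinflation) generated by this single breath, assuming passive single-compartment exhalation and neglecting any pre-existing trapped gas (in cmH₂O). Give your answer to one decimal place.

1.6

Flow: 36 L/min ÷ 60 = 0.6 L/s.
R = (PIP − Pplat)/V̇ = (23.5 − 11.0) / 0.6 = 12.5/0.6 = 20.833 cmH2O·s/L.
C = Vt/(Pplat − PEEP) = 515.0 / (11.0 − 1) = 515.0/10.0 = 51.5 mL/cmH2O.
τ = R × C = 20.833 × 0.0515 L/cmH2O = 1.073 s.
Fraction remaining = e^(−Te/τ) = e^(−1.99/1.073) = 0.1565; trapped volume = 515.0 × 0.1565 = 80.598 mL.
Additional alveolar pressure from trapping ≈ V_trapped / C = 80.598 / 51.5 = 1.565 cmH2O.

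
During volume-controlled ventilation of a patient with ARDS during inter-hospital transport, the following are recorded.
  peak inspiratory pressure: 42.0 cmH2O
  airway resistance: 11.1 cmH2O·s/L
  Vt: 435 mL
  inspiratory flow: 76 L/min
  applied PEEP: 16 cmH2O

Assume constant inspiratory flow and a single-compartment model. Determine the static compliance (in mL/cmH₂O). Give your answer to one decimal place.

36.4

Flow: 76 L/min ÷ 60 = 1.2667 L/s.
Equation of motion (constant flow): PIP = Vt/C + R·V̇ + PEEP.
Vt/C = PIP − R·V̇ − PEEP = 42.0 − 11.1×1.2667 − 16 = 42.0 − 14.06 − 16 = 11.94 cmH2O.
C = Vt / 11.94 = 435 / 11.94 = 36.432 mL/cmH2O.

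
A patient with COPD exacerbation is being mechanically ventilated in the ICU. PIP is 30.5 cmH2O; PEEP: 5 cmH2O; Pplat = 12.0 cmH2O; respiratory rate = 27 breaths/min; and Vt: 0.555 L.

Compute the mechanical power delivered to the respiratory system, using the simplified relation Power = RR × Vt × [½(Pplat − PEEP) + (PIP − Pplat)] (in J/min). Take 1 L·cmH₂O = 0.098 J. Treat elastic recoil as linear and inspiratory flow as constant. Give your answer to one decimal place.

Per-breath work = Vt × [½(Pplat−PEEP) + (PIP−Pplat)] = 0.555 × [0.5×7.0 + 18.5] = 0.555 × 22.0 = 12.21 L·cmH2O.
Power = 27 × 12.21 = 329.67 L·cmH2O/min.
× 0.098 J/(L·cmH2O) → 32.308 J/min.

32.3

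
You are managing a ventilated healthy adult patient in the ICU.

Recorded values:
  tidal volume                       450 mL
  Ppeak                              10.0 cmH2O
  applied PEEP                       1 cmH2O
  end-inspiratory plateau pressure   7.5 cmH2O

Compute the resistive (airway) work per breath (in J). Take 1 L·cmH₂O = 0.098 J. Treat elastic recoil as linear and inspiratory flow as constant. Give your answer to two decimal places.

0.11

With constant inspiratory flow the resistive pressure is constant at PIP − Pplat = 10.0 − 7.5 = 2.5 cmH2O, so resistive work = 2.5 × 0.450 = 1.125 L·cmH2O.
× 0.098 J/(L·cmH2O) → 0.1103 J.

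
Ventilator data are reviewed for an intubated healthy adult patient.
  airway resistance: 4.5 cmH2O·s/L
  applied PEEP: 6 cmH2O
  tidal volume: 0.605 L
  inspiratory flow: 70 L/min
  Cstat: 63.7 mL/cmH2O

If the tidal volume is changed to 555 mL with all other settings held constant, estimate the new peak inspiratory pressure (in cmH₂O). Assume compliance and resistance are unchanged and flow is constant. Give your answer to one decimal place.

Flow: 70 L/min ÷ 60 = 1.1667 L/s.
PIP = Vt/C + R·V̇ + PEEP (constant-flow equation of motion).
Only the elastic term changes: ΔPIP = ΔVt / C = (555 − 605) / 63.7 = -0.7849 cmH2O.
Original PIP = 605/63.7 + 4.5×1.1667 + 6 = 20.748 cmH2O; new PIP = 20.748 + (-0.7849) = 19.963 cmH2O.

20.0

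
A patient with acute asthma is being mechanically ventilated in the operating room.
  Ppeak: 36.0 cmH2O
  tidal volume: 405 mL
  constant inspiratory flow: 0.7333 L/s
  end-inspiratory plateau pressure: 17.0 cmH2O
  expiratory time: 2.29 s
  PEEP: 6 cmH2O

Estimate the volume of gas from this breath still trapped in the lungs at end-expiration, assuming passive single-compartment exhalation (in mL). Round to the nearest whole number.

37

R = (PIP − Pplat)/V̇ = (36.0 − 17.0) / 0.7333 = 19.0/0.7333 = 25.91 cmH2O·s/L.
C = Vt/(Pplat − PEEP) = 405.0 / (17.0 − 6) = 405.0/11.0 = 36.818 mL/cmH2O.
τ = R × C = 25.91 × 0.03682 L/cmH2O = 0.954 s.
Fraction remaining = e^(−Te/τ) = e^(−2.29/0.954) = 0.09068.
Trapped volume = 405.0 × 0.09068 = 36.725 mL.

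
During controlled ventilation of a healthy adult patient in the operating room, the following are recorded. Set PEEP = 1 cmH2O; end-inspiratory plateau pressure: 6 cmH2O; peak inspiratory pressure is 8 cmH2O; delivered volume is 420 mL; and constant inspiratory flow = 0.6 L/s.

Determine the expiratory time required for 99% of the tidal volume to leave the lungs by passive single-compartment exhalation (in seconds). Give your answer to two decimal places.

R = (PIP − Pplat)/V̇ = (8 − 6) / 0.6 = 2.0/0.6 = 3.333 cmH2O·s/L.
C = Vt/(Pplat − PEEP) = 420.0 / (6 − 1) = 420.0/5.0 = 84.0 mL/cmH2O.
τ = R × C = 3.333 × 0.084 L/cmH2O = 0.28 s.
t = −τ·ln(1 − 0.99) = −0.28·ln(0.01) = 1.289 s.

1.29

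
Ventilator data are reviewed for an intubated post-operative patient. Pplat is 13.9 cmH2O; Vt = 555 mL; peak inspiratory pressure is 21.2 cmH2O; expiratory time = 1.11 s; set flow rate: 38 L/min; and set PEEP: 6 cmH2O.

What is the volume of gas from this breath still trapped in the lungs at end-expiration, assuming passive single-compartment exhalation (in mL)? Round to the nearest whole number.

Flow: 38 L/min ÷ 60 = 0.6333 L/s.
R = (PIP − Pplat)/V̇ = (21.2 − 13.9) / 0.6333 = 7.3/0.6333 = 11.527 cmH2O·s/L.
C = Vt/(Pplat − PEEP) = 555.0 / (13.9 − 6) = 555.0/7.9 = 70.253 mL/cmH2O.
τ = R × C = 11.527 × 0.07025 L/cmH2O = 0.8098 s.
Fraction remaining = e^(−Te/τ) = e^(−1.11/0.8098) = 0.2539.
Trapped volume = 555.0 × 0.2539 = 140.91 mL.

141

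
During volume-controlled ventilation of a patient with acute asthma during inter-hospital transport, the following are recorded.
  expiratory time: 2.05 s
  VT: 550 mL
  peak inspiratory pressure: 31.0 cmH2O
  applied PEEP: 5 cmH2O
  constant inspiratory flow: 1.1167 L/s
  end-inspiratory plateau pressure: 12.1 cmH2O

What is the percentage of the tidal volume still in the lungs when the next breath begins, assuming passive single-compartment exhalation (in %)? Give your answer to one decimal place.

R = (PIP − Pplat)/V̇ = (31.0 − 12.1) / 1.1167 = 18.9/1.1167 = 16.925 cmH2O·s/L.
C = Vt/(Pplat − PEEP) = 550.0 / (12.1 − 5) = 550.0/7.1 = 77.465 mL/cmH2O.
τ = R × C = 16.925 × 0.07747 L/cmH2O = 1.311 s.
Fraction remaining at end-expiration = e^(−Te/τ) = e^(−2.05/1.311) = 0.2094 → 20.94%.

20.9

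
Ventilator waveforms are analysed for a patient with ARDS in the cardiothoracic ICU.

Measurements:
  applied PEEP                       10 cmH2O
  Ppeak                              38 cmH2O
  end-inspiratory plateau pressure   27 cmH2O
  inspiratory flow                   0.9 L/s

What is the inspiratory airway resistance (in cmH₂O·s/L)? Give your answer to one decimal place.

12.2

Raw = (PIP − Pplat) / flow = (38 − 27) / 0.9 = 11.0 / 0.9 = 12.222 cmH2O·s/L.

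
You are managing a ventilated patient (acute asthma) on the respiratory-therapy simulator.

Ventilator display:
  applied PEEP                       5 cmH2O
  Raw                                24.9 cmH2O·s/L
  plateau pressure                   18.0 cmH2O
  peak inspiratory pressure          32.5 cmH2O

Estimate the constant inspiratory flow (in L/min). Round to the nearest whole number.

flow = (PIP − Pplat) / Raw = (32.5 − 18.0) / 24.9 = 0.5823 L/s × 60 = 34.938 L/min.

35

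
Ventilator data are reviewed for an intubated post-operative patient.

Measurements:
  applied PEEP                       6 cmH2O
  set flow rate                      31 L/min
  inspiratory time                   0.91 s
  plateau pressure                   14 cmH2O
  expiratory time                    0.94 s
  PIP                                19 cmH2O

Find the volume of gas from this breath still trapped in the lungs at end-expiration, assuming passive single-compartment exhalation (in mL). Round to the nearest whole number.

Flow: 31 L/min ÷ 60 = 0.5167 L/s.
Vt = flow × Ti = 0.5167 L/s × 0.91 s × 1000 mL/L = 470.2 mL.
R = (PIP − Pplat)/V̇ = (19 − 14) / 0.5167 = 5.0/0.5167 = 9.677 cmH2O·s/L.
C = Vt/(Pplat − PEEP) = 470.2 / (14 − 6) = 470.2/8.0 = 58.775 mL/cmH2O.
τ = R × C = 9.677 × 0.05878 L/cmH2O = 0.5688 s.
Fraction remaining = e^(−Te/τ) = e^(−0.94/0.5688) = 0.1916.
Trapped volume = 470.2 × 0.1916 = 90.09 mL.

90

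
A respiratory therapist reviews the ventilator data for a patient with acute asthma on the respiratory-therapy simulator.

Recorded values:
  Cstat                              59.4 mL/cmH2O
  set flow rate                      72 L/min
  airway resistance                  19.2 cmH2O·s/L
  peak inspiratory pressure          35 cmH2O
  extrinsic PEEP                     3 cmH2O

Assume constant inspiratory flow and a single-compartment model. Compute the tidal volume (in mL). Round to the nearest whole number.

532

Flow: 72 L/min ÷ 60 = 1.2 L/s.
Equation of motion (constant flow): PIP = Vt/C + R·V̇ + PEEP.
Vt/C = PIP − R·V̇ − PEEP = 35 − 23.04 − 3 = 8.96 cmH2O.
Vt = C × 8.96 = 59.4 × 8.96 = 532.22 mL.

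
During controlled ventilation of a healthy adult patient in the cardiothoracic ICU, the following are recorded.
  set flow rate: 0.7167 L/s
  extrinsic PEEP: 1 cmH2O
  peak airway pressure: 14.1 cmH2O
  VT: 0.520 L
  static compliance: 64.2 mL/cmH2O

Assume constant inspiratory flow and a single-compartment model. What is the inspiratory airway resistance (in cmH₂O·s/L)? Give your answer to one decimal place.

7.0

Equation of motion (constant flow): PIP = Vt/C + R·V̇ + PEEP.
R·V̇ = PIP − Vt/C − PEEP = 14.1 − 520/64.2 − 1 = 14.1 − 8.1 − 1 = 5.0 cmH2O.
R = 5.0 / 0.7167 = 6.976 cmH2O·s/L.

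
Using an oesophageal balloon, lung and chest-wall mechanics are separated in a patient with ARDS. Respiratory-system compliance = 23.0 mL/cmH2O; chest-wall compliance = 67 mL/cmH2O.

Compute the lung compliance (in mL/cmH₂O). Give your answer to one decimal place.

35.0

1/CL = 1/Crs − 1/Ccw.
1/CL = 1/23.0 − 1/67 = 0.02855.
CL = 35.026 mL/cmH2O.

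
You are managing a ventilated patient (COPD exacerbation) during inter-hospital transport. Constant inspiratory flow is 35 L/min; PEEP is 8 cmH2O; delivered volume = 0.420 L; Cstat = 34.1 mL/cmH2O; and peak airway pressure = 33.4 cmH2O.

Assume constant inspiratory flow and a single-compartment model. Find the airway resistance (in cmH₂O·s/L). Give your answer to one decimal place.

22.4

Flow: 35 L/min ÷ 60 = 0.5833 L/s.
Equation of motion (constant flow): PIP = Vt/C + R·V̇ + PEEP.
R·V̇ = PIP − Vt/C − PEEP = 33.4 − 420/34.1 − 8 = 33.4 − 12.317 − 8 = 13.083 cmH2O.
R = 13.083 / 0.5833 = 22.429 cmH2O·s/L.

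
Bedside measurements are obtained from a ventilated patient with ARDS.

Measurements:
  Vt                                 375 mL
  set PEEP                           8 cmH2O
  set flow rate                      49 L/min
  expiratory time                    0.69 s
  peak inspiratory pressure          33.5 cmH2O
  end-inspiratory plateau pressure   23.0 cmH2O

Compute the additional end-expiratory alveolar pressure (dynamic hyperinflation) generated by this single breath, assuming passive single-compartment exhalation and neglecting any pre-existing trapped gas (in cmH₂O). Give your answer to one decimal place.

1.8

Flow: 49 L/min ÷ 60 = 0.8167 L/s.
R = (PIP − Pplat)/V̇ = (33.5 − 23.0) / 0.8167 = 10.5/0.8167 = 12.857 cmH2O·s/L.
C = Vt/(Pplat − PEEP) = 375.0 / (23.0 − 8) = 375.0/15.0 = 25.0 mL/cmH2O.
τ = R × C = 12.857 × 0.025 L/cmH2O = 0.3214 s.
Fraction remaining = e^(−Te/τ) = e^(−0.69/0.3214) = 0.1169; trapped volume = 375.0 × 0.1169 = 43.838 mL.
Additional alveolar pressure from trapping ≈ V_trapped / C = 43.838 / 25.0 = 1.754 cmH2O.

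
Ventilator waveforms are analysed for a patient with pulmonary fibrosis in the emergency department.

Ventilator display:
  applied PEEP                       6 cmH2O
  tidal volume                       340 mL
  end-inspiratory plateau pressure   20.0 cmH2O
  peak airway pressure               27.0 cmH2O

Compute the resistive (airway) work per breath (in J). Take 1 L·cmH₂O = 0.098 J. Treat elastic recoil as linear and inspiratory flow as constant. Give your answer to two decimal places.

With constant inspiratory flow the resistive pressure is constant at PIP − Pplat = 27.0 − 20.0 = 7.0 cmH2O, so resistive work = 7.0 × 0.340 = 2.38 L·cmH2O.
× 0.098 J/(L·cmH2O) → 0.2332 J.

0.23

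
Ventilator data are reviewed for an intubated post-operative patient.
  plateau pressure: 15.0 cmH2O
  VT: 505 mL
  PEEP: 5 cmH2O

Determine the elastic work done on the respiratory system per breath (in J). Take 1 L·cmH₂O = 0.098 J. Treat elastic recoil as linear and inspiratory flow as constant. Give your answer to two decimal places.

Elastic work ≈ ½ × (Pplat − PEEP) × Vt = 0.5 × (15.0 − 5) × 0.505 L = 0.5 × 10.0 × 0.505 = 2.525 L·cmH2O.
× 0.098 J/(L·cmH2O) → 0.2475 J.

0.25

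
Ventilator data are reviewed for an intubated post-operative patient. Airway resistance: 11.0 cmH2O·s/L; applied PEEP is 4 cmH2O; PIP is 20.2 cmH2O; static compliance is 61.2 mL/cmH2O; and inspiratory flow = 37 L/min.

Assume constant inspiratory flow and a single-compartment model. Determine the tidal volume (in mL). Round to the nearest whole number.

Flow: 37 L/min ÷ 60 = 0.6167 L/s.
Equation of motion (constant flow): PIP = Vt/C + R·V̇ + PEEP.
Vt/C = PIP − R·V̇ − PEEP = 20.2 − 6.784 − 4 = 9.416 cmH2O.
Vt = C × 9.416 = 61.2 × 9.416 = 576.26 mL.

576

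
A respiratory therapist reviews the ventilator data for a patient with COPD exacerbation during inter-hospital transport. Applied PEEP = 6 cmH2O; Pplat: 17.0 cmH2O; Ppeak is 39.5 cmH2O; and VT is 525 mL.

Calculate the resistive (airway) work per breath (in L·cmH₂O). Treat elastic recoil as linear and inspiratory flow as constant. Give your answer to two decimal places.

With constant inspiratory flow the resistive pressure is constant at PIP − Pplat = 39.5 − 17.0 = 22.5 cmH2O, so resistive work = 22.5 × 0.525 = 11.813 L·cmH2O.

11.81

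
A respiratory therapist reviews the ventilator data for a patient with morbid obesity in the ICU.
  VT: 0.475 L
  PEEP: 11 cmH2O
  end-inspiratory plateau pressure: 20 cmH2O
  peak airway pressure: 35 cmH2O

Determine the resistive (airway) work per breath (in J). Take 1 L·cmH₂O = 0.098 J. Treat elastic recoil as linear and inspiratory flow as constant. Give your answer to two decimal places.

0.70

With constant inspiratory flow the resistive pressure is constant at PIP − Pplat = 35 − 20 = 15.0 cmH2O, so resistive work = 15.0 × 0.475 = 7.125 L·cmH2O.
× 0.098 J/(L·cmH2O) → 0.6983 J.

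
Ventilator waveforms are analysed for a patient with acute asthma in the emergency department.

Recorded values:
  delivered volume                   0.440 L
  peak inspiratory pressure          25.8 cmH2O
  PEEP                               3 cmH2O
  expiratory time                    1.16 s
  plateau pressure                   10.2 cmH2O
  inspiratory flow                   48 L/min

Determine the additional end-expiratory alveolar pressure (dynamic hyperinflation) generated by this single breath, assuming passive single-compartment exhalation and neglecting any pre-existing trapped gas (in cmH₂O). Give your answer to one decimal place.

Flow: 48 L/min ÷ 60 = 0.8 L/s.
R = (PIP − Pplat)/V̇ = (25.8 − 10.2) / 0.8 = 15.6/0.8 = 19.5 cmH2O·s/L.
C = Vt/(Pplat − PEEP) = 440.0 / (10.2 − 3) = 440.0/7.2 = 61.111 mL/cmH2O.
τ = R × C = 19.5 × 0.06111 L/cmH2O = 1.192 s.
Fraction remaining = e^(−Te/τ) = e^(−1.16/1.192) = 0.3779; trapped volume = 440.0 × 0.3779 = 166.28 mL.
Additional alveolar pressure from trapping ≈ V_trapped / C = 166.28 / 61.111 = 2.721 cmH2O.

2.7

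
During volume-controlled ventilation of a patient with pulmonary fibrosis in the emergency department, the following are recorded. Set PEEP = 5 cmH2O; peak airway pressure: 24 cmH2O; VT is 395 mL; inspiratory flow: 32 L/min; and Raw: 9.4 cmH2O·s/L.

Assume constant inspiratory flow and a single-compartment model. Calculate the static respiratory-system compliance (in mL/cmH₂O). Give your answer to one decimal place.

28.2

Flow: 32 L/min ÷ 60 = 0.5333 L/s.
Equation of motion (constant flow): PIP = Vt/C + R·V̇ + PEEP.
Vt/C = PIP − R·V̇ − PEEP = 24 − 9.4×0.5333 − 5 = 24 − 5.013 − 5 = 13.987 cmH2O.
C = Vt / 13.987 = 395 / 13.987 = 28.241 mL/cmH2O.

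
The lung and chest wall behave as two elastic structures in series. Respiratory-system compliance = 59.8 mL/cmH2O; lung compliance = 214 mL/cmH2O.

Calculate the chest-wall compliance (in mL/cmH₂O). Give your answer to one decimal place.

1/Ccw = 1/Crs − 1/CL.
1/Ccw = 1/59.8 − 1/214 = 0.01205.
Ccw = 82.988 mL/cmH2O.

83.0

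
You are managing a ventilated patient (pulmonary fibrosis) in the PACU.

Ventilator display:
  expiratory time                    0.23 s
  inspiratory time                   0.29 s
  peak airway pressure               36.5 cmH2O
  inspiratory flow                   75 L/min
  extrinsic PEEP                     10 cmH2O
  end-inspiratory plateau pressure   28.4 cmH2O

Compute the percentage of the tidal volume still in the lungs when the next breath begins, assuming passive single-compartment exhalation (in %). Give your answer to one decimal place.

16.5

Flow: 75 L/min ÷ 60 = 1.25 L/s.
Vt = flow × Ti = 1.25 L/s × 0.29 s × 1000 mL/L = 362.5 mL.
R = (PIP − Pplat)/V̇ = (36.5 − 28.4) / 1.25 = 8.1/1.25 = 6.48 cmH2O·s/L.
C = Vt/(Pplat − PEEP) = 362.5 / (28.4 − 10) = 362.5/18.4 = 19.701 mL/cmH2O.
τ = R × C = 6.48 × 0.0197 L/cmH2O = 0.1277 s.
Fraction remaining at end-expiration = e^(−Te/τ) = e^(−0.23/0.1277) = 0.1651 → 16.51%.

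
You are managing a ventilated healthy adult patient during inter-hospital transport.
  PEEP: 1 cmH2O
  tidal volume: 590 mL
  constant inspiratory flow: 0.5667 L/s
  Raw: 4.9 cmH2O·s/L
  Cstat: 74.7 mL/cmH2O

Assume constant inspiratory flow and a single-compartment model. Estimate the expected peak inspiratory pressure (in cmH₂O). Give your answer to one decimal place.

11.7

Equation of motion (constant flow): PIP = Vt/C + R·V̇ + PEEP.
PIP = 590/74.7 + 4.9×0.5667 + 1 = 7.898 + 2.777 + 1 = 11.675 cmH2O.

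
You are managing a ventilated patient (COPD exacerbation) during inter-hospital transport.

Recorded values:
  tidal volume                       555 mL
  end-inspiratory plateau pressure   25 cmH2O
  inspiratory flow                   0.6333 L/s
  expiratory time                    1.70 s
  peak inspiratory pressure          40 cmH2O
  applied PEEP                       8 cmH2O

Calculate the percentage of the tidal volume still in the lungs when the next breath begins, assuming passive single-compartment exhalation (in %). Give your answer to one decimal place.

R = (PIP − Pplat)/V̇ = (40 − 25) / 0.6333 = 15.0/0.6333 = 23.685 cmH2O·s/L.
C = Vt/(Pplat − PEEP) = 555.0 / (25 − 8) = 555.0/17.0 = 32.647 mL/cmH2O.
τ = R × C = 23.685 × 0.03265 L/cmH2O = 0.7733 s.
Fraction remaining at end-expiration = e^(−Te/τ) = e^(−1.70/0.7733) = 0.111 → 11.1%.

11.1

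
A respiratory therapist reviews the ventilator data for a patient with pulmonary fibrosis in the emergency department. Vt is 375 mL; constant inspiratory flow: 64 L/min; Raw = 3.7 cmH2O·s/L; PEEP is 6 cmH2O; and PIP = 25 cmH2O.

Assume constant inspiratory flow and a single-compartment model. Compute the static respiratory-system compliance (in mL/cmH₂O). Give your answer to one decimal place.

Flow: 64 L/min ÷ 60 = 1.0667 L/s.
Equation of motion (constant flow): PIP = Vt/C + R·V̇ + PEEP.
Vt/C = PIP − R·V̇ − PEEP = 25 − 3.7×1.0667 − 6 = 25 − 3.947 − 6 = 15.053 cmH2O.
C = Vt / 15.053 = 375 / 15.053 = 24.912 mL/cmH2O.

24.9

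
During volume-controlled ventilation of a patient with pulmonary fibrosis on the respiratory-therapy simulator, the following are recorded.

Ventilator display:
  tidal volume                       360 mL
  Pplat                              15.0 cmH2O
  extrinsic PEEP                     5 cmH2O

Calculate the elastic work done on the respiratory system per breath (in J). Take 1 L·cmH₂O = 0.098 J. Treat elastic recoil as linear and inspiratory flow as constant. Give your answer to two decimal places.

Elastic work ≈ ½ × (Pplat − PEEP) × Vt = 0.5 × (15.0 − 5) × 0.360 L = 0.5 × 10.0 × 0.360 = 1.8 L·cmH2O.
× 0.098 J/(L·cmH2O) → 0.1764 J.

0.18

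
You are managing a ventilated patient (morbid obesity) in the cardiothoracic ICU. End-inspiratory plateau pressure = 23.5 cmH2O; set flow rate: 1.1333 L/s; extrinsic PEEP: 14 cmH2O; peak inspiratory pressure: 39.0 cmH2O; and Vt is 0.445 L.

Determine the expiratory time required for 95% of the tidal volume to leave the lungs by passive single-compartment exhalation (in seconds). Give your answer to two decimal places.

1.92

R = (PIP − Pplat)/V̇ = (39.0 − 23.5) / 1.1333 = 15.5/1.1333 = 13.677 cmH2O·s/L.
C = Vt/(Pplat − PEEP) = 445.0 / (23.5 − 14) = 445.0/9.5 = 46.842 mL/cmH2O.
τ = R × C = 13.677 × 0.04684 L/cmH2O = 0.6406 s.
t = −τ·ln(1 − 0.95) = −0.6406·ln(0.05) = 1.919 s.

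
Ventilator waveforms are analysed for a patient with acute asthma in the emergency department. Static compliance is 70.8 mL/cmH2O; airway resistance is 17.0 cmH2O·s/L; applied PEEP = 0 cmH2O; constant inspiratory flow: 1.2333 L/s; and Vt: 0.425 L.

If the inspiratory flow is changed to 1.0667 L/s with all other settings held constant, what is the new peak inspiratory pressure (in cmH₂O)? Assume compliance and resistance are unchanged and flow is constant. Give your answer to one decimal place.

PIP = Vt/C + R·V̇ + PEEP (constant-flow equation of motion).
Only the resistive term changes: ΔPIP = R × ΔV̇ = 17.0 × (1.0667 − 1.2333) = 17.0 × -0.1666 = -2.832 cmH2O.
Original PIP = 425/70.8 + 17.0×1.2333 + 0 = 26.969 cmH2O; new PIP = 26.969 + (-2.832) = 24.137 cmH2O.

24.1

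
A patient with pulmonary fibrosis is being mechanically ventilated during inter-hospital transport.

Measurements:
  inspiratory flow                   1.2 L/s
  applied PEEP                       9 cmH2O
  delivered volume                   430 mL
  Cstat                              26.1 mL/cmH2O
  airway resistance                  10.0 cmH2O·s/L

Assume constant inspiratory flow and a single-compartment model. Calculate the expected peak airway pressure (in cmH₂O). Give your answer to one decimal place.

37.5

Equation of motion (constant flow): PIP = Vt/C + R·V̇ + PEEP.
PIP = 430/26.1 + 10.0×1.2 + 9 = 16.475 + 12.0 + 9 = 37.475 cmH2O.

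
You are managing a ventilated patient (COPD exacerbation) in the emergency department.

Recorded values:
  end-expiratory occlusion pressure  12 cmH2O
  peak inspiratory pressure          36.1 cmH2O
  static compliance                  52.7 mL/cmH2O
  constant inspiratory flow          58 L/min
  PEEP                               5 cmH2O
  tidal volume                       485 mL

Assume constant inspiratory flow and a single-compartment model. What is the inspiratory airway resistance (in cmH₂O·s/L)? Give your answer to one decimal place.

Flow: 58 L/min ÷ 60 = 0.9667 L/s.
Total PEEP = 12 cmH2O (set 5 + intrinsic 7); this is the baseline alveolar pressure.
Equation of motion (constant flow): PIP = Vt/C + R·V̇ + PEEP.
R·V̇ = PIP − Vt/C − PEEP = 36.1 − 485/52.7 − 12 = 36.1 − 9.203 − 12 = 14.897 cmH2O.
R = 14.897 / 0.9667 = 15.41 cmH2O·s/L.

15.4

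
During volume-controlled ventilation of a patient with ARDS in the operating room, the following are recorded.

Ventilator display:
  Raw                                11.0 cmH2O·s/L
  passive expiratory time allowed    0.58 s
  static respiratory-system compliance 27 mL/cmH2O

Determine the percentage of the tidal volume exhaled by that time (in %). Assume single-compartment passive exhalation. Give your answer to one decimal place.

85.8

τ = R × C = 11.0 × 27 mL/cmH2O = 11.0 × 0.027 L/cmH2O = 0.297 s.
Passive exhalation: V(t)/V₀ = e^(−t/τ) = e^(−0.58/0.297) = 0.1419.
Fraction exhaled = 1 − 0.1419 = 0.8581 → 85.81%.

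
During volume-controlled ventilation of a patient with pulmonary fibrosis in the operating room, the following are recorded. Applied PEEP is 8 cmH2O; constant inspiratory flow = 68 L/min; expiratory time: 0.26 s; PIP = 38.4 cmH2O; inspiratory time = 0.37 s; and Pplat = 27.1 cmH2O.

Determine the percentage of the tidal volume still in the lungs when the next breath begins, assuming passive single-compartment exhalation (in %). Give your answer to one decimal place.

30.5

Flow: 68 L/min ÷ 60 = 1.1333 L/s.
Vt = flow × Ti = 1.1333 L/s × 0.37 s × 1000 mL/L = 419.32 mL.
R = (PIP − Pplat)/V̇ = (38.4 − 27.1) / 1.1333 = 11.3/1.1333 = 9.971 cmH2O·s/L.
C = Vt/(Pplat − PEEP) = 419.32 / (27.1 − 8) = 419.32/19.1 = 21.954 mL/cmH2O.
τ = R × C = 9.971 × 0.02195 L/cmH2O = 0.2189 s.
Fraction remaining at end-expiration = e^(−Te/τ) = e^(−0.26/0.2189) = 0.3049 → 30.49%.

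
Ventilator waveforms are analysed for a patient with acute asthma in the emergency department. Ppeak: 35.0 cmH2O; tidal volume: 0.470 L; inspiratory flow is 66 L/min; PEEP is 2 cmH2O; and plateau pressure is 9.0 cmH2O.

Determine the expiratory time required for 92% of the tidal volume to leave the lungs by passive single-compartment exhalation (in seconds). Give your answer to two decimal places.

4.01

Flow: 66 L/min ÷ 60 = 1.1 L/s.
R = (PIP − Pplat)/V̇ = (35.0 − 9.0) / 1.1 = 26.0/1.1 = 23.636 cmH2O·s/L.
C = Vt/(Pplat − PEEP) = 470.0 / (9.0 − 2) = 470.0/7.0 = 67.143 mL/cmH2O.
τ = R × C = 23.636 × 0.06714 L/cmH2O = 1.587 s.
t = −τ·ln(1 − 0.92) = −1.587·ln(0.08) = 4.008 s.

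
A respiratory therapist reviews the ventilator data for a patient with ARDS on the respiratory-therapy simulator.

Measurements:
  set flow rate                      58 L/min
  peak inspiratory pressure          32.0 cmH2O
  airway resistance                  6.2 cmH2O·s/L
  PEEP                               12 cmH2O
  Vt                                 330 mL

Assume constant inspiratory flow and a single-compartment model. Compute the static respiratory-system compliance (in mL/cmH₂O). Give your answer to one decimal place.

23.6

Flow: 58 L/min ÷ 60 = 0.9667 L/s.
Equation of motion (constant flow): PIP = Vt/C + R·V̇ + PEEP.
Vt/C = PIP − R·V̇ − PEEP = 32.0 − 6.2×0.9667 − 12 = 32.0 − 5.994 − 12 = 14.006 cmH2O.
C = Vt / 14.006 = 330 / 14.006 = 23.561 mL/cmH2O.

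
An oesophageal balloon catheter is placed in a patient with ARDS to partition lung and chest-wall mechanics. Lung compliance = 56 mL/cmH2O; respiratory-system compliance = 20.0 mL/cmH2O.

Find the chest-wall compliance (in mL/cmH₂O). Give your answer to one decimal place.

1/Ccw = 1/Crs − 1/CL.
1/Ccw = 1/20.0 − 1/56 = 0.03214.
Ccw = 31.114 mL/cmH2O.

31.1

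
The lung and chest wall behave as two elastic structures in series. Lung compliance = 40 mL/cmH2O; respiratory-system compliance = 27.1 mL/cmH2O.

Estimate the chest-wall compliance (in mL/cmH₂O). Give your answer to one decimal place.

1/Ccw = 1/Crs − 1/CL.
1/Ccw = 1/27.1 − 1/40 = 0.0119.
Ccw = 84.034 mL/cmH2O.

84.0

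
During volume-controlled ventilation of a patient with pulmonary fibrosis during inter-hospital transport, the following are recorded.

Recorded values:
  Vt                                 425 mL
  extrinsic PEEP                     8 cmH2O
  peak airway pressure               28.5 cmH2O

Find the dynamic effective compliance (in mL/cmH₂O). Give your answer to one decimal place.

20.7

Dynamic compliance = Vt / (PIP − PEEP) = 425 / (28.5 − 8) = 425 / 20.5 = 20.732 mL/cmH2O.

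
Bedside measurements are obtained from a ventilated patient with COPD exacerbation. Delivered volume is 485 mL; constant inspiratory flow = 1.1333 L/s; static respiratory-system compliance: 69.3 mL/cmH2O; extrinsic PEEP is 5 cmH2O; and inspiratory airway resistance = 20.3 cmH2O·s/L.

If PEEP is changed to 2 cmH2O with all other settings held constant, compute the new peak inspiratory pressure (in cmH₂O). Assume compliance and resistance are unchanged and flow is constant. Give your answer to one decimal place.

PIP = Vt/C + R·V̇ + PEEP (constant-flow equation of motion).
Only the baseline term changes: ΔPIP = ΔPEEP = 2 − 5 = -3.0 cmH2O.
Original PIP = 485/69.3 + 20.3×1.1333 + 5 = 35.005 cmH2O; new PIP = 35.005 + (-3.0) = 32.005 cmH2O.

32.0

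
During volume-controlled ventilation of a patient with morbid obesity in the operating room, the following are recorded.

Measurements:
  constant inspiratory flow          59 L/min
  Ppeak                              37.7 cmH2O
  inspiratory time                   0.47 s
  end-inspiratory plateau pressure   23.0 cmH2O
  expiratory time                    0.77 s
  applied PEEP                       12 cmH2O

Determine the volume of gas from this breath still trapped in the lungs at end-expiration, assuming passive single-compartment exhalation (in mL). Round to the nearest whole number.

136

Flow: 59 L/min ÷ 60 = 0.9833 L/s.
Vt = flow × Ti = 0.9833 L/s × 0.47 s × 1000 mL/L = 462.15 mL.
R = (PIP − Pplat)/V̇ = (37.7 − 23.0) / 0.9833 = 14.7/0.9833 = 14.95 cmH2O·s/L.
C = Vt/(Pplat − PEEP) = 462.15 / (23.0 − 12) = 462.15/11.0 = 42.014 mL/cmH2O.
τ = R × C = 14.95 × 0.04201 L/cmH2O = 0.628 s.
Fraction remaining = e^(−Te/τ) = e^(−0.77/0.628) = 0.2934.
Trapped volume = 462.15 × 0.2934 = 135.59 mL.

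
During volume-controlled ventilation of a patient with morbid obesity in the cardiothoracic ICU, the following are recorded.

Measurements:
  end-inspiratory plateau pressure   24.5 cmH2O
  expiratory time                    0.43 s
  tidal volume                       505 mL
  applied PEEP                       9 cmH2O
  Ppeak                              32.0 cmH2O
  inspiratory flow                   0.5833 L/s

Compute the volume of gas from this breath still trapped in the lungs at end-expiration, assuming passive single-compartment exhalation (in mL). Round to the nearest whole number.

181

R = (PIP − Pplat)/V̇ = (32.0 − 24.5) / 0.5833 = 7.5/0.5833 = 12.858 cmH2O·s/L.
C = Vt/(Pplat − PEEP) = 505.0 / (24.5 − 9) = 505.0/15.5 = 32.581 mL/cmH2O.
τ = R × C = 12.858 × 0.03258 L/cmH2O = 0.4189 s.
Fraction remaining = e^(−Te/τ) = e^(−0.43/0.4189) = 0.3583.
Trapped volume = 505.0 × 0.3583 = 180.94 mL.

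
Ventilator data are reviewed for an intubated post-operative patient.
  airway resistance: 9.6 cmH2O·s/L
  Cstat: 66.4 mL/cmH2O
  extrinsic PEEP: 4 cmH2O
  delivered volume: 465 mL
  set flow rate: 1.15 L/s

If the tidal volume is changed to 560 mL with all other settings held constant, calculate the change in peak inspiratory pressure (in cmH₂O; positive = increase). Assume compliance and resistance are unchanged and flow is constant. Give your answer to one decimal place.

1.4

PIP = Vt/C + R·V̇ + PEEP (constant-flow equation of motion).
Only the elastic term changes: ΔPIP = ΔVt / C = (560 − 465) / 66.4 = 1.431 cmH2O.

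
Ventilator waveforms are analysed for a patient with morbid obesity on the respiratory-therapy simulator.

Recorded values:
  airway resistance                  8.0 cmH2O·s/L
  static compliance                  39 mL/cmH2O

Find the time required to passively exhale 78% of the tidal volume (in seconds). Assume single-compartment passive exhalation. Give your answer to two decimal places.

τ = R × C = 8.0 × 39 mL/cmH2O = 8.0 × 0.039 L/cmH2O = 0.312 s.
Exhaled fraction f = 1 − e^(−t/τ) → t = −τ·ln(1 − f) = −0.312·ln(0.22) = 0.4724 s.

0.47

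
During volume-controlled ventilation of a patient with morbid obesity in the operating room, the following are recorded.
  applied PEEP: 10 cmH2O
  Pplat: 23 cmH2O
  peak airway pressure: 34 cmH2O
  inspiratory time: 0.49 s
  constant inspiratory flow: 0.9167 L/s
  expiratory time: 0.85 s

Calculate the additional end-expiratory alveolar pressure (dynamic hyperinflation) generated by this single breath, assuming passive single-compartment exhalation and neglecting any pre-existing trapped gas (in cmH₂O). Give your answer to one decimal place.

1.7

Vt = flow × Ti = 0.9167 L/s × 0.49 s × 1000 mL/L = 449.18 mL.
R = (PIP − Pplat)/V̇ = (34 − 23) / 0.9167 = 11.0/0.9167 = 12.0 cmH2O·s/L.
C = Vt/(Pplat − PEEP) = 449.18 / (23 − 10) = 449.18/13.0 = 34.552 mL/cmH2O.
τ = R × C = 12.0 × 0.03455 L/cmH2O = 0.4146 s.
Fraction remaining = e^(−Te/τ) = e^(−0.85/0.4146) = 0.1287; trapped volume = 449.18 × 0.1287 = 57.809 mL.
Additional alveolar pressure from trapping ≈ V_trapped / C = 57.809 / 34.552 = 1.673 cmH2O.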